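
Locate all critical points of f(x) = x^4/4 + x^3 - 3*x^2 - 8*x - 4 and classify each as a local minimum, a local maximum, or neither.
f'(x) = x^3 + 3*x^2 - 6*x - 8

Solve f'(x) = 0:
  Factor: x^3 + 3*x^2 - 6*x - 8 = (x - 2)*(x + 1)*(x + 4) = 0.
  ⇒ x = -4, -1, 2

f''(x) = 3*x^2 + 6*x - 6
Second-derivative test at each critical point:
  f''(-4) = 18 > 0 → local minimum
  f''(-1) = -9 < 0 → local maximum
  f''(2) = 18 > 0 → local minimum

Critical points: x = -4 (local minimum); x = -1 (local maximum); x = 2 (local minimum)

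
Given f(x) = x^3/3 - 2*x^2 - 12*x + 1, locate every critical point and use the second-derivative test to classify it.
f'(x) = x^2 - 4*x - 12

Solve f'(x) = 0:
  Factor: x^2 - 4*x - 12 = (x - 6)*(x + 2) = 0.
  ⇒ x = -2, 6

f''(x) = 2*x - 4
Second-derivative test at each critical point:
  f''(-2) = -8 < 0 → local maximum
  f''(6) = 8 > 0 → local minimum

Critical points: x = -2 (local maximum); x = 6 (local minimum)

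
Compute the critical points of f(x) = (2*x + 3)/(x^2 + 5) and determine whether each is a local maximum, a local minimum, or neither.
f'(x) = 2*(-x^2 - 3*x + 5)/(x^4 + 10*x^2 + 25)

Solve f'(x) = 0:
  f'(x) = -2*(x^2 + 3*x - 5)/(x^2 + 5)^2; the denominator is positive wherever f is defined, so f'(x) = 0 ⇔ -2*x^2 - 6*x + 10 = 0.
  Factor: -2*x^2 - 6*x + 10 = -2*(x^2 + 3*x - 5); x^2 + 3*x - 5 = 0 has no rational roots; quadratic formula: x = (-3 ± √29)/2.
  ⇒ x = -sqrt(29)/2 - 3/2 ≈ -4.1926, -3/2 + sqrt(29)/2 ≈ 1.1926

f''(x) = 2*(4*x^2*(2*x + 3) - 3*(2*x + 1)*(x^2 + 5))/(x^2 + 5)^3
Second-derivative test at each critical point:
  f''(-4.1926) = 0.0211 > 0 → local minimum
  f''(1.1926) = -0.2611 < 0 → local maximum

Critical points: x = -sqrt(29)/2 - 3/2 ≈ -4.1926 (local minimum); x = -3/2 + sqrt(29)/2 ≈ 1.1926 (local maximum)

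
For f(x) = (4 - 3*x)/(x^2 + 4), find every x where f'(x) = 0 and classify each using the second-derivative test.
f'(x) = (3*x^2 - 8*x - 12)/(x^4 + 8*x^2 + 16)

Solve f'(x) = 0:
  f'(x) = (3*x^2 - 8*x - 12)/(x^2 + 4)^2; the denominator is positive wherever f is defined, so f'(x) = 0 ⇔ 3*x^2 - 8*x - 12 = 0.
  3*x^2 - 8*x - 12 = 0 has no rational roots; quadratic formula: x = (8 ± √208)/6.
  ⇒ x = 4/3 - 2*sqrt(13)/3 ≈ -1.0704, 4/3 + 2*sqrt(13)/3 ≈ 3.7370

f''(x) = 2*(4*x^2*(4 - 3*x) + (9*x - 4)*(x^2 + 4))/(x^2 + 4)^3
Second-derivative test at each critical point:
  f''(-1.0704) = -0.5447 < 0 → local maximum
  f''(3.7370) = 0.0447 > 0 → local minimum

Critical points: x = 4/3 - 2*sqrt(13)/3 ≈ -1.0704 (local maximum); x = 4/3 + 2*sqrt(13)/3 ≈ 3.7370 (local minimum)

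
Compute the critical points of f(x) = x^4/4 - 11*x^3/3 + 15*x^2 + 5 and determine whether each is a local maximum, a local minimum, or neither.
f'(x) = x*(x^2 - 11*x + 30)

Solve f'(x) = 0:
  Factor: x^3 - 11*x^2 + 30*x = x*(x - 6)*(x - 5) = 0.
  ⇒ x = 0, 5, 6

f''(x) = 3*x^2 - 22*x + 30
Second-derivative test at each critical point:
  f''(0) = 30 > 0 → local minimum
  f''(5) = -5 < 0 → local maximum
  f''(6) = 6 > 0 → local minimum

Critical points: x = 0 (local minimum); x = 5 (local maximum); x = 6 (local minimum)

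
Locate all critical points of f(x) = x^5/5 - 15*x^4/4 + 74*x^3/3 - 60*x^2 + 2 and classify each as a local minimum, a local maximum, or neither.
f'(x) = x*(x^3 - 15*x^2 + 74*x - 120)

Solve f'(x) = 0:
  Factor: x^4 - 15*x^3 + 74*x^2 - 120*x = x*(x - 6)*(x - 5)*(x - 4) = 0.
  ⇒ x = 0, 4, 5, 6

f''(x) = 4*x^3 - 45*x^2 + 148*x - 120
Second-derivative test at each critical point:
  f''(0) = -120 < 0 → local maximum
  f''(4) = 8 > 0 → local minimum
  f''(5) = -5 < 0 → local maximum
  f''(6) = 12 > 0 → local minimum

Critical points: x = 0 (local maximum); x = 4 (local minimum); x = 5 (local maximum); x = 6 (local minimum)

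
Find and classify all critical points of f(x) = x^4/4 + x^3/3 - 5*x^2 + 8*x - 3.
f'(x) = x^3 + x^2 - 10*x + 8

Solve f'(x) = 0:
  Factor: x^3 + x^2 - 10*x + 8 = (x - 2)*(x - 1)*(x + 4) = 0.
  ⇒ x = -4, 1, 2

f''(x) = 3*x^2 + 2*x - 10
Second-derivative test at each critical point:
  f''(-4) = 30 > 0 → local minimum
  f''(1) = -5 < 0 → local maximum
  f''(2) = 6 > 0 → local minimum

Critical points: x = -4 (local minimum); x = 1 (local maximum); x = 2 (local minimum)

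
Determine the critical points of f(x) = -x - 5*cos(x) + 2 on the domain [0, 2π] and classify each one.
f'(x) = 5*sin(x) - 1

Solve f'(x) = 0 on [0, 2π]:
  f'(x) = 0 ⇔ sin(x) = 1/5, i.e. x = arcsin(1/5) + 2nπ or x = π − arcsin(1/5) + 2nπ; keep the solutions lying in [0, 2π].
  ⇒ x = asin(1/5) ≈ 0.2014, pi - asin(1/5) ≈ 2.9402

f''(x) = 5*cos(x)
Second-derivative test at each critical point:
  f''(0.2014) = 4.8990 > 0 → local minimum
  f''(2.9402) = -4.8990 < 0 → local maximum

Critical points: x = asin(1/5) ≈ 0.2014 (local minimum); x = pi - asin(1/5) ≈ 2.9402 (local maximum)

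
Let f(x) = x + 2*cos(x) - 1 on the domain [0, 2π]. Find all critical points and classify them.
f'(x) = 1 - 2*sin(x)

Solve f'(x) = 0 on [0, 2π]:
  f'(x) = 0 ⇔ sin(x) = 1/2, i.e. x = arcsin(1/2) + 2nπ or x = π − arcsin(1/2) + 2nπ; keep the solutions lying in [0, 2π].
  ⇒ x = pi/6 ≈ 0.5236, 5*pi/6 ≈ 2.6180

f''(x) = -2*cos(x)
Second-derivative test at each critical point:
  f''(0.5236) = -1.7321 < 0 → local maximum
  f''(2.6180) = 1.7321 > 0 → local minimum

Critical points: x = pi/6 ≈ 0.5236 (local maximum); x = 5*pi/6 ≈ 2.6180 (local minimum)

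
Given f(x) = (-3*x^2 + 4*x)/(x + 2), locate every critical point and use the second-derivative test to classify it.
f'(x) = (-3*x^2 - 12*x + 8)/(x^2 + 4*x + 4)

Solve f'(x) = 0:
  f'(x) = -(3*x^2 + 12*x - 8)/(x + 2)^2; the denominator is positive wherever f is defined, so f'(x) = 0 ⇔ -3*x^2 - 12*x + 8 = 0.
  3*x^2 + 12*x - 8 = 0 has no rational roots; quadratic formula: x = (-12 ± √240)/6.
  ⇒ x = -2*sqrt(15)/3 - 2 ≈ -4.5820, -2 + 2*sqrt(15)/3 ≈ 0.5820

f''(x) = -40/(x^3 + 6*x^2 + 12*x + 8)
Second-derivative test at each critical point:
  f''(-4.5820) = 2.3238 > 0 → local minimum
  f''(0.5820) = -2.3238 < 0 → local maximum

Critical points: x = -2*sqrt(15)/3 - 2 ≈ -4.5820 (local minimum); x = -2 + 2*sqrt(15)/3 ≈ 0.5820 (local maximum)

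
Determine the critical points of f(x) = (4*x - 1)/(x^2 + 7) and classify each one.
f'(x) = 2*(-2*x^2 + x + 14)/(x^4 + 14*x^2 + 49)

Solve f'(x) = 0:
  f'(x) = -2*(2*x^2 - x - 14)/(x^2 + 7)^2; the denominator is positive wherever f is defined, so f'(x) = 0 ⇔ -4*x^2 + 2*x + 28 = 0.
  Factor: -4*x^2 + 2*x + 28 = -2*(2*x^2 - x - 14); 2*x^2 - x - 14 = 0 has no rational roots; quadratic formula: x = (1 ± √113)/4.
  ⇒ x = 1/4 - sqrt(113)/4 ≈ -2.4075, 1/4 + sqrt(113)/4 ≈ 2.9075

f''(x) = 2*(4*x^2*(4*x - 1) + (1 - 12*x)*(x^2 + 7))/(x^2 + 7)^3
Second-derivative test at each critical point:
  f''(-2.4075) = 0.1298 > 0 → local minimum
  f''(2.9075) = -0.0890 < 0 → local maximum

Critical points: x = 1/4 - sqrt(113)/4 ≈ -2.4075 (local minimum); x = 1/4 + sqrt(113)/4 ≈ 2.9075 (local maximum)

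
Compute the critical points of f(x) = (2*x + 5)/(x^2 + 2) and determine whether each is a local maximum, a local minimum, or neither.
f'(x) = 2*(-x^2 - 5*x + 2)/(x^4 + 4*x^2 + 4)

Solve f'(x) = 0:
  f'(x) = -2*(x^2 + 5*x - 2)/(x^2 + 2)^2; the denominator is positive wherever f is defined, so f'(x) = 0 ⇔ -2*x^2 - 10*x + 4 = 0.
  Factor: -2*x^2 - 10*x + 4 = -2*(x^2 + 5*x - 2); x^2 + 5*x - 2 = 0 has no rational roots; quadratic formula: x = (-5 ± √33)/2.
  ⇒ x = -sqrt(33)/2 - 5/2 ≈ -5.3723, -5/2 + sqrt(33)/2 ≈ 0.3723

f''(x) = 2*(4*x^2*(2*x + 5) - (6*x + 5)*(x^2 + 2))/(x^2 + 2)^3
Second-derivative test at each critical point:
  f''(-5.3723) = 0.0121 > 0 → local minimum
  f''(0.3723) = -2.5121 < 0 → local maximum

Critical points: x = -sqrt(33)/2 - 5/2 ≈ -5.3723 (local minimum); x = -5/2 + sqrt(33)/2 ≈ 0.3723 (local maximum)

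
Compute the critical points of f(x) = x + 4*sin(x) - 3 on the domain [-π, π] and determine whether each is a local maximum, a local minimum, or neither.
f'(x) = 4*cos(x) + 1

Solve f'(x) = 0 on [-π, π]:
  f'(x) = 0 ⇔ cos(x) = -1/4, i.e. x = ±arccos(-1/4) + 2nπ; keep the solutions lying in [-π, π].
  ⇒ x = -acos(-1/4) ≈ -1.8235, acos(-1/4) ≈ 1.8235

f''(x) = -4*sin(x)
Second-derivative test at each critical point:
  f''(-1.8235) = 3.8730 > 0 → local minimum
  f''(1.8235) = -3.8730 < 0 → local maximum

Critical points: x = -acos(-1/4) ≈ -1.8235 (local minimum); x = acos(-1/4) ≈ 1.8235 (local maximum)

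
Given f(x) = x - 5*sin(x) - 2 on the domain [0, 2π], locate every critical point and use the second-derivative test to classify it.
f'(x) = 1 - 5*cos(x)

Solve f'(x) = 0 on [0, 2π]:
  f'(x) = 0 ⇔ cos(x) = 1/5, i.e. x = ±arccos(1/5) + 2nπ; keep the solutions lying in [0, 2π].
  ⇒ x = acos(1/5) ≈ 1.3694, -acos(1/5) + 2*pi ≈ 4.9137

f''(x) = 5*sin(x)
Second-derivative test at each critical point:
  f''(1.3694) = 4.8990 > 0 → local minimum
  f''(4.9137) = -4.8990 < 0 → local maximum

Critical points: x = acos(1/5) ≈ 1.3694 (local minimum); x = -acos(1/5) + 2*pi ≈ 4.9137 (local maximum)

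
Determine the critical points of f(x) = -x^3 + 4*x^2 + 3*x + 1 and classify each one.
f'(x) = -3*x^2 + 8*x + 3

Solve f'(x) = 0:
  Factor: -3*x^2 + 8*x + 3 = -(x - 3)*(3*x + 1) = 0.
  ⇒ x = -1/3, 3

f''(x) = 8 - 6*x
Second-derivative test at each critical point:
  f''(-1/3) = 10 > 0 → local minimum
  f''(3) = -10 < 0 → local maximum

Critical points: x = -1/3 (local minimum); x = 3 (local maximum)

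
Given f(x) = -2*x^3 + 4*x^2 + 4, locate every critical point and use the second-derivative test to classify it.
f'(x) = 2*x*(4 - 3*x)

Solve f'(x) = 0:
  Factor: -6*x^2 + 8*x = -2*x*(3*x - 4) = 0.
  ⇒ x = 0, 4/3

f''(x) = 8 - 12*x
Second-derivative test at each critical point:
  f''(0) = 8 > 0 → local minimum
  f''(4/3) = -8 < 0 → local maximum

Critical points: x = 0 (local minimum); x = 4/3 (local maximum)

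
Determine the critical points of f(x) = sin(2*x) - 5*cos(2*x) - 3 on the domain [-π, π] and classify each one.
f'(x) = 10*sin(2*x) + 2*cos(2*x)

Solve f'(x) = 0 on [-π, π]:
  f'(x) = 0 ⇔ cos(2*x) = -5*sin(2*x) ⇔ tan(2*x) = -1/5, i.e. 2*x = arctan(-1/5) + nπ; keep the solutions lying in [-π, π].
  ⇒ x = -pi/2 - atan(1/5)/2 ≈ -1.6695, -atan(1/5)/2 ≈ -0.0987, -atan(1/5)/2 + pi/2 ≈ 1.4721, pi - atan(1/5)/2 ≈ 3.0429

f''(x) = -4*sin(2*x) + 20*cos(2*x)
Second-derivative test at each critical point:
  f''(-1.6695) = -20.3961 < 0 → local maximum
  f''(-0.0987) = 20.3961 > 0 → local minimum
  f''(1.4721) = -20.3961 < 0 → local maximum
  f''(3.0429) = 20.3961 > 0 → local minimum

Critical points: x = -pi/2 - atan(1/5)/2 ≈ -1.6695 (local maximum); x = -atan(1/5)/2 ≈ -0.0987 (local minimum); x = -atan(1/5)/2 + pi/2 ≈ 1.4721 (local maximum); x = pi - atan(1/5)/2 ≈ 3.0429 (local minimum)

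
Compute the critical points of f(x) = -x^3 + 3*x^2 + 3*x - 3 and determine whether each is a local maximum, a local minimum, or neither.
f'(x) = -3*x^2 + 6*x + 3

Solve f'(x) = 0:
  Factor: -3*x^2 + 6*x + 3 = -3*(x^2 - 2*x - 1); x^2 - 2*x - 1 = 0 has no rational roots; quadratic formula: x = (2 ± √8)/2.
  ⇒ x = 1 - sqrt(2) ≈ -0.4142, 1 + sqrt(2) ≈ 2.4142

f''(x) = 6 - 6*x
Second-derivative test at each critical point:
  f''(-0.4142) = 8.4853 > 0 → local minimum
  f''(2.4142) = -8.4853 < 0 → local maximum

Critical points: x = 1 - sqrt(2) ≈ -0.4142 (local minimum); x = 1 + sqrt(2) ≈ 2.4142 (local maximum)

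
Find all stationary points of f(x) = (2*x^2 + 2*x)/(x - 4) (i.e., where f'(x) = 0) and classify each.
f'(x) = 2*(x^2 - 8*x - 4)/(x^2 - 8*x + 16)

Solve f'(x) = 0:
  f'(x) = 2*(x^2 - 8*x - 4)/(x - 4)^2; the denominator is positive wherever f is defined, so f'(x) = 0 ⇔ 2*x^2 - 16*x - 8 = 0.
  Factor: 2*x^2 - 16*x - 8 = 2*(x^2 - 8*x - 4); x^2 - 8*x - 4 = 0 has no rational roots; quadratic formula: x = (8 ± √80)/2.
  ⇒ x = 4 - 2*sqrt(5) ≈ -0.4721, 4 + 2*sqrt(5) ≈ 8.4721

f''(x) = 80/(x^3 - 12*x^2 + 48*x - 64)
Second-derivative test at each critical point:
  f''(-0.4721) = -0.8944 < 0 → local maximum
  f''(8.4721) = 0.8944 > 0 → local minimum

Critical points: x = 4 - 2*sqrt(5) ≈ -0.4721 (local maximum); x = 4 + 2*sqrt(5) ≈ 8.4721 (local minimum)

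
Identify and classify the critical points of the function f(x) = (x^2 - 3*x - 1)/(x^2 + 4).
f'(x) = (3*x^2 + 10*x - 12)/(x^4 + 8*x^2 + 16)

Solve f'(x) = 0:
  f'(x) = (3*x^2 + 10*x - 12)/(x^2 + 4)^2; the denominator is positive wherever f is defined, so f'(x) = 0 ⇔ 3*x^2 + 10*x - 12 = 0.
  3*x^2 + 10*x - 12 = 0 has no rational roots; quadratic formula: x = (-10 ± √244)/6.
  ⇒ x = -sqrt(61)/3 - 5/3 ≈ -4.2701, -5/3 + sqrt(61)/3 ≈ 0.9367

f''(x) = 2*(-3*x^3 - 15*x^2 + 36*x + 20)/(x^6 + 12*x^4 + 48*x^2 + 64)
Second-derivative test at each critical point:
  f''(-4.2701) = -0.0316 < 0 → local maximum
  f''(0.9367) = 0.6566 > 0 → local minimum

Critical points: x = -sqrt(61)/3 - 5/3 ≈ -4.2701 (local maximum); x = -5/3 + sqrt(61)/3 ≈ 0.9367 (local minimum)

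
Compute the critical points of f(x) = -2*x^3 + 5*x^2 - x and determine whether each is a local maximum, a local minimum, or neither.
f'(x) = -6*x^2 + 10*x - 1

Solve f'(x) = 0:
  6*x^2 - 10*x + 1 = 0 has no rational roots; quadratic formula: x = (10 ± √76)/12.
  ⇒ x = 5/6 - sqrt(19)/6 ≈ 0.1069, sqrt(19)/6 + 5/6 ≈ 1.5598

f''(x) = 10 - 12*x
Second-derivative test at each critical point:
  f''(0.1069) = 8.7178 > 0 → local minimum
  f''(1.5598) = -8.7178 < 0 → local maximum

Critical points: x = 5/6 - sqrt(19)/6 ≈ 0.1069 (local minimum); x = sqrt(19)/6 + 5/6 ≈ 1.5598 (local maximum)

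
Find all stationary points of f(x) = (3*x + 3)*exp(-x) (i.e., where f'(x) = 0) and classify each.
f'(x) = -3*x*exp(-x)

Solve f'(x) = 0:
  f'(x) = (-3*x)·exp(-x) and exp(-x) > 0 for every x, so f'(x) = 0 ⇔ -3*x = 0.
  -3*x = 0.
  ⇒ x = 0

f''(x) = 3*(x - 1)*exp(-x)
Second-derivative test at each critical point:
  f''(0) = -3 < 0 → local maximum

Critical points: x = 0 (local maximum)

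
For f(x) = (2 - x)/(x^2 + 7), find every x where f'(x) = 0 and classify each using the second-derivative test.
f'(x) = (-x^2 + 2*x*(x - 2) - 7)/(x^2 + 7)^2

Solve f'(x) = 0:
  f'(x) = (x^2 - 4*x - 7)/(x^2 + 7)^2; the denominator is positive wherever f is defined, so f'(x) = 0 ⇔ x^2 - 4*x - 7 = 0.
  x^2 - 4*x - 7 = 0 has no rational roots; quadratic formula: x = (4 ± √44)/2.
  ⇒ x = 2 - sqrt(11) ≈ -1.3166, 2 + sqrt(11) ≈ 5.3166

f''(x) = 2*(4*x^2*(2 - x) + (3*x - 2)*(x^2 + 7))/(x^2 + 7)^3
Second-derivative test at each critical point:
  f''(-1.3166) = -0.0870 < 0 → local maximum
  f''(5.3166) = 0.0053 > 0 → local minimum

Critical points: x = 2 - sqrt(11) ≈ -1.3166 (local maximum); x = 2 + sqrt(11) ≈ 5.3166 (local minimum)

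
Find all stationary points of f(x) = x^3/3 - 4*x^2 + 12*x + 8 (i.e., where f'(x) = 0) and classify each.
f'(x) = x^2 - 8*x + 12

Solve f'(x) = 0:
  Factor: x^2 - 8*x + 12 = (x - 6)*(x - 2) = 0.
  ⇒ x = 2, 6

f''(x) = 2*x - 8
Second-derivative test at each critical point:
  f''(2) = -4 < 0 → local maximum
  f''(6) = 4 > 0 → local minimum

Critical points: x = 2 (local maximum); x = 6 (local minimum)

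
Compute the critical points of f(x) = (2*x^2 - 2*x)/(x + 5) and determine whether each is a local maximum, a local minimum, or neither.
f'(x) = 2*(x^2 + 10*x - 5)/(x^2 + 10*x + 25)

Solve f'(x) = 0:
  f'(x) = 2*(x^2 + 10*x - 5)/(x + 5)^2; the denominator is positive wherever f is defined, so f'(x) = 0 ⇔ 2*x^2 + 20*x - 10 = 0.
  Factor: 2*x^2 + 20*x - 10 = 2*(x^2 + 10*x - 5); x^2 + 10*x - 5 = 0 has no rational roots; quadratic formula: x = (-10 ± √120)/2.
  ⇒ x = -sqrt(30) - 5 ≈ -10.4772, -5 + sqrt(30) ≈ 0.4772

f''(x) = 120/(x^3 + 15*x^2 + 75*x + 125)
Second-derivative test at each critical point:
  f''(-10.4772) = -0.7303 < 0 → local maximum
  f''(0.4772) = 0.7303 > 0 → local minimum

Critical points: x = -sqrt(30) - 5 ≈ -10.4772 (local maximum); x = -5 + sqrt(30) ≈ 0.4772 (local minimum)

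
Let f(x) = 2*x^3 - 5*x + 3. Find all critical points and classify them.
f'(x) = 6*x^2 - 5

Solve f'(x) = 0:
  6*x^2 - 5 = 0 has no rational roots; quadratic formula: x = (0 ± √120)/12.
  ⇒ x = -sqrt(30)/6 ≈ -0.9129, sqrt(30)/6 ≈ 0.9129

f''(x) = 12*x
Second-derivative test at each critical point:
  f''(-0.9129) = -10.9545 < 0 → local maximum
  f''(0.9129) = 10.9545 > 0 → local minimum

Critical points: x = -sqrt(30)/6 ≈ -0.9129 (local maximum); x = sqrt(30)/6 ≈ 0.9129 (local minimum)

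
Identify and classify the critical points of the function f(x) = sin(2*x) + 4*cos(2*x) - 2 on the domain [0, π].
f'(x) = -8*sin(2*x) + 2*cos(2*x)

Solve f'(x) = 0 on [0, π]:
  f'(x) = 0 ⇔ cos(2*x) = 4*sin(2*x) ⇔ tan(2*x) = 1/4, i.e. 2*x = arctan(1/4) + nπ; keep the solutions lying in [0, π].
  ⇒ x = atan(1/4)/2 ≈ 0.1225, atan(1/4)/2 + pi/2 ≈ 1.6933

f''(x) = -4*sin(2*x) - 16*cos(2*x)
Second-derivative test at each critical point:
  f''(0.1225) = -16.4924 < 0 → local maximum
  f''(1.6933) = 16.4924 > 0 → local minimum

Critical points: x = atan(1/4)/2 ≈ 0.1225 (local maximum); x = atan(1/4)/2 + pi/2 ≈ 1.6933 (local minimum)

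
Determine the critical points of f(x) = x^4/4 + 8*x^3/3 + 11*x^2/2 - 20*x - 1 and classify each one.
f'(x) = x^3 + 8*x^2 + 11*x - 20

Solve f'(x) = 0:
  Factor: x^3 + 8*x^2 + 11*x - 20 = (x - 1)*(x + 4)*(x + 5) = 0.
  ⇒ x = -5, -4, 1

f''(x) = 3*x^2 + 16*x + 11
Second-derivative test at each critical point:
  f''(-5) = 6 > 0 → local minimum
  f''(-4) = -5 < 0 → local maximum
  f''(1) = 30 > 0 → local minimum

Critical points: x = -5 (local minimum); x = -4 (local maximum); x = 1 (local minimum)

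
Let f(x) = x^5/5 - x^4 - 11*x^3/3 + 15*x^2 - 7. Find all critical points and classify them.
f'(x) = x*(x^3 - 4*x^2 - 11*x + 30)

Solve f'(x) = 0:
  Factor: x^4 - 4*x^3 - 11*x^2 + 30*x = x*(x - 5)*(x - 2)*(x + 3) = 0.
  ⇒ x = -3, 0, 2, 5

f''(x) = 4*x^3 - 12*x^2 - 22*x + 30
Second-derivative test at each critical point:
  f''(-3) = -120 < 0 → local maximum
  f''(0) = 30 > 0 → local minimum
  f''(2) = -30 < 0 → local maximum
  f''(5) = 120 > 0 → local minimum

Critical points: x = -3 (local maximum); x = 0 (local minimum); x = 2 (local maximum); x = 5 (local minimum)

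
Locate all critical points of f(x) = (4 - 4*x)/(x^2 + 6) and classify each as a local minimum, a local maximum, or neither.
f'(x) = 4*(-x^2 + 2*x*(x - 1) - 6)/(x^2 + 6)^2

Solve f'(x) = 0:
  f'(x) = 4*(x^2 - 2*x - 6)/(x^2 + 6)^2; the denominator is positive wherever f is defined, so f'(x) = 0 ⇔ 4*x^2 - 8*x - 24 = 0.
  Factor: 4*x^2 - 8*x - 24 = 4*(x^2 - 2*x - 6); x^2 - 2*x - 6 = 0 has no rational roots; quadratic formula: x = (2 ± √28)/2.
  ⇒ x = 1 - sqrt(7) ≈ -1.6458, 1 + sqrt(7) ≈ 3.6458

f''(x) = 8*(4*x^2*(1 - x) + (3*x - 1)*(x^2 + 6))/(x^2 + 6)^3
Second-derivative test at each critical point:
  f''(-1.6458) = -0.2791 < 0 → local maximum
  f''(3.6458) = 0.0569 > 0 → local minimum

Critical points: x = 1 - sqrt(7) ≈ -1.6458 (local maximum); x = 1 + sqrt(7) ≈ 3.6458 (local minimum)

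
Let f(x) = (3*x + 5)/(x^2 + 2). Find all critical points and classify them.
f'(x) = (-3*x^2 - 10*x + 6)/(x^4 + 4*x^2 + 4)

Solve f'(x) = 0:
  f'(x) = -(3*x^2 + 10*x - 6)/(x^2 + 2)^2; the denominator is positive wherever f is defined, so f'(x) = 0 ⇔ -3*x^2 - 10*x + 6 = 0.
  3*x^2 + 10*x - 6 = 0 has no rational roots; quadratic formula: x = (-10 ± √172)/6.
  ⇒ x = -sqrt(43)/3 - 5/3 ≈ -3.8525, -5/3 + sqrt(43)/3 ≈ 0.5191

f''(x) = 2*(4*x^2*(3*x + 5) - (9*x + 5)*(x^2 + 2))/(x^2 + 2)^3
Second-derivative test at each critical point:
  f''(-3.8525) = 0.0462 > 0 → local minimum
  f''(0.5191) = -2.5462 < 0 → local maximum

Critical points: x = -sqrt(43)/3 - 5/3 ≈ -3.8525 (local minimum); x = -5/3 + sqrt(43)/3 ≈ 0.5191 (local maximum)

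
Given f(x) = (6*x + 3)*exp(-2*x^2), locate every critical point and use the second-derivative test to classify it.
f'(x) = 6*(-2*x*(2*x + 1) + 1)*exp(-2*x^2)

Solve f'(x) = 0:
  f'(x) = (-24*x^2 - 12*x + 6)·exp(-2*x^2) and exp(-2*x^2) > 0 for every x, so f'(x) = 0 ⇔ -24*x^2 - 12*x + 6 = 0.
  Factor: -24*x^2 - 12*x + 6 = -6*(4*x^2 + 2*x - 1); 4*x^2 + 2*x - 1 = 0 has no rational roots; quadratic formula: x = (-2 ± √20)/8.
  ⇒ x = -sqrt(5)/4 - 1/4 ≈ -0.8090, -1/4 + sqrt(5)/4 ≈ 0.3090

f''(x) = 12*(4*x^2*(2*x + 1) - 6*x - 1)*exp(-2*x^2)
Second-derivative test at each critical point:
  f''(-0.8090) = 7.2472 > 0 → local minimum
  f''(0.3090) = -22.1678 < 0 → local maximum

Critical points: x = -sqrt(5)/4 - 1/4 ≈ -0.8090 (local minimum); x = -1/4 + sqrt(5)/4 ≈ 0.3090 (local maximum)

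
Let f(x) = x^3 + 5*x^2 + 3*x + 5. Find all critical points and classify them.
f'(x) = 3*x^2 + 10*x + 3

Solve f'(x) = 0:
  Factor: 3*x^2 + 10*x + 3 = (x + 3)*(3*x + 1) = 0.
  ⇒ x = -3, -1/3

f''(x) = 6*x + 10
Second-derivative test at each critical point:
  f''(-3) = -8 < 0 → local maximum
  f''(-1/3) = 8 > 0 → local minimum

Critical points: x = -3 (local maximum); x = -1/3 (local minimum)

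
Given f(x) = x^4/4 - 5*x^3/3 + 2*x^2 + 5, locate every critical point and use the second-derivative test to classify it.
f'(x) = x*(x^2 - 5*x + 4)

Solve f'(x) = 0:
  Factor: x^3 - 5*x^2 + 4*x = x*(x - 4)*(x - 1) = 0.
  ⇒ x = 0, 1, 4

f''(x) = 3*x^2 - 10*x + 4
Second-derivative test at each critical point:
  f''(0) = 4 > 0 → local minimum
  f''(1) = -3 < 0 → local maximum
  f''(4) = 12 > 0 → local minimum

Critical points: x = 0 (local minimum); x = 1 (local maximum); x = 4 (local minimum)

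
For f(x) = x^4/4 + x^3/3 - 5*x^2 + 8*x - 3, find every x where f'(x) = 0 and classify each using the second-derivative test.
f'(x) = x^3 + x^2 - 10*x + 8

Solve f'(x) = 0:
  Factor: x^3 + x^2 - 10*x + 8 = (x - 2)*(x - 1)*(x + 4) = 0.
  ⇒ x = -4, 1, 2

f''(x) = 3*x^2 + 2*x - 10
Second-derivative test at each critical point:
  f''(-4) = 30 > 0 → local minimum
  f''(1) = -5 < 0 → local maximum
  f''(2) = 6 > 0 → local minimum

Critical points: x = -4 (local minimum); x = 1 (local maximum); x = 2 (local minimum)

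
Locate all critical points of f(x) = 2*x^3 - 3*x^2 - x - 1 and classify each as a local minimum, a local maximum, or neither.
f'(x) = 6*x^2 - 6*x - 1

Solve f'(x) = 0:
  6*x^2 - 6*x - 1 = 0 has no rational roots; quadratic formula: x = (6 ± √60)/12.
  ⇒ x = 1/2 - sqrt(15)/6 ≈ -0.1455, 1/2 + sqrt(15)/6 ≈ 1.1455

f''(x) = 12*x - 6
Second-derivative test at each critical point:
  f''(-0.1455) = -7.7460 < 0 → local maximum
  f''(1.1455) = 7.7460 > 0 → local minimum

Critical points: x = 1/2 - sqrt(15)/6 ≈ -0.1455 (local maximum); x = 1/2 + sqrt(15)/6 ≈ 1.1455 (local minimum)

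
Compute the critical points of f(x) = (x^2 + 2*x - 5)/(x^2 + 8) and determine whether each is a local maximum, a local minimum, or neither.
f'(x) = 2*(-x^2 + 13*x + 8)/(x^4 + 16*x^2 + 64)

Solve f'(x) = 0:
  f'(x) = -2*(x^2 - 13*x - 8)/(x^2 + 8)^2; the denominator is positive wherever f is defined, so f'(x) = 0 ⇔ -2*x^2 + 26*x + 16 = 0.
  Factor: -2*x^2 + 26*x + 16 = -2*(x^2 - 13*x - 8); x^2 - 13*x - 8 = 0 has no rational roots; quadratic formula: x = (13 ± √201)/2.
  ⇒ x = 13/2 - sqrt(201)/2 ≈ -0.5887, 13/2 + sqrt(201)/2 ≈ 13.5887

f''(x) = 2*(2*x^3 - 39*x^2 - 48*x + 104)/(x^6 + 24*x^4 + 192*x^2 + 512)
Second-derivative test at each critical point:
  f''(-0.5887) = 0.4070 > 0 → local minimum
  f''(13.5887) = -0.0008 < 0 → local maximum

Critical points: x = 13/2 - sqrt(201)/2 ≈ -0.5887 (local minimum); x = 13/2 + sqrt(201)/2 ≈ 13.5887 (local maximum)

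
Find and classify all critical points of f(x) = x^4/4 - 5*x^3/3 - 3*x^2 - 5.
f'(x) = x*(x^2 - 5*x - 6)

Solve f'(x) = 0:
  Factor: x^3 - 5*x^2 - 6*x = x*(x - 6)*(x + 1) = 0.
  ⇒ x = -1, 0, 6

f''(x) = 3*x^2 - 10*x - 6
Second-derivative test at each critical point:
  f''(-1) = 7 > 0 → local minimum
  f''(0) = -6 < 0 → local maximum
  f''(6) = 42 > 0 → local minimum

Critical points: x = -1 (local minimum); x = 0 (local maximum); x = 6 (local minimum)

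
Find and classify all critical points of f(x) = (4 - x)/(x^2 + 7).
f'(x) = (-x^2 + 2*x*(x - 4) - 7)/(x^2 + 7)^2

Solve f'(x) = 0:
  f'(x) = (x^2 - 8*x - 7)/(x^2 + 7)^2; the denominator is positive wherever f is defined, so f'(x) = 0 ⇔ x^2 - 8*x - 7 = 0.
  x^2 - 8*x - 7 = 0 has no rational roots; quadratic formula: x = (8 ± √92)/2.
  ⇒ x = 4 - sqrt(23) ≈ -0.7958, 4 + sqrt(23) ≈ 8.7958

f''(x) = 2*(4*x^2*(4 - x) + (3*x - 4)*(x^2 + 7))/(x^2 + 7)^3
Second-derivative test at each critical point:
  f''(-0.7958) = -0.1646 < 0 → local maximum
  f''(8.7958) = 0.0013 > 0 → local minimum

Critical points: x = 4 - sqrt(23) ≈ -0.7958 (local maximum); x = 4 + sqrt(23) ≈ 8.7958 (local minimum)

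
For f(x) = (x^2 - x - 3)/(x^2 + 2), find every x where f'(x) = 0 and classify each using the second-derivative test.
f'(x) = (x^2 + 10*x - 2)/(x^4 + 4*x^2 + 4)

Solve f'(x) = 0:
  f'(x) = (x^2 + 10*x - 2)/(x^2 + 2)^2; the denominator is positive wherever f is defined, so f'(x) = 0 ⇔ x^2 + 10*x - 2 = 0.
  x^2 + 10*x - 2 = 0 has no rational roots; quadratic formula: x = (-10 ± √108)/2.
  ⇒ x = -3*sqrt(3) - 5 ≈ -10.1962, -5 + 3*sqrt(3) ≈ 0.1962

f''(x) = 2*(-x^3 - 15*x^2 + 6*x + 10)/(x^6 + 6*x^4 + 12*x^2 + 8)
Second-derivative test at each critical point:
  f''(-10.1962) = -0.0009 < 0 → local maximum
  f''(0.1962) = 2.5009 > 0 → local minimum

Critical points: x = -3*sqrt(3) - 5 ≈ -10.1962 (local maximum); x = -5 + 3*sqrt(3) ≈ 0.1962 (local minimum)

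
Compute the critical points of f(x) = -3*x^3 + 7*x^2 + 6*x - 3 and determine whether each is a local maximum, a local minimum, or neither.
f'(x) = -9*x^2 + 14*x + 6

Solve f'(x) = 0:
  9*x^2 - 14*x - 6 = 0 has no rational roots; quadratic formula: x = (14 ± √412)/18.
  ⇒ x = 7/9 - sqrt(103)/9 ≈ -0.3499, 7/9 + sqrt(103)/9 ≈ 1.9054

f''(x) = 14 - 18*x
Second-derivative test at each critical point:
  f''(-0.3499) = 20.2978 > 0 → local minimum
  f''(1.9054) = -20.2978 < 0 → local maximum

Critical points: x = 7/9 - sqrt(103)/9 ≈ -0.3499 (local minimum); x = 7/9 + sqrt(103)/9 ≈ 1.9054 (local maximum)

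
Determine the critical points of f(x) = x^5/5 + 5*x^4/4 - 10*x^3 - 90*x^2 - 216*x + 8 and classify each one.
f'(x) = x^4 + 5*x^3 - 30*x^2 - 180*x - 216

Solve f'(x) = 0:
  Factor: x^4 + 5*x^3 - 30*x^2 - 180*x - 216 = (x - 6)*(x + 2)*(x + 3)*(x + 6) = 0.
  ⇒ x = -6, -3, -2, 6

f''(x) = 4*x^3 + 15*x^2 - 60*x - 180
Second-derivative test at each critical point:
  f''(-6) = -144 < 0 → local maximum
  f''(-3) = 27 > 0 → local minimum
  f''(-2) = -32 < 0 → local maximum
  f''(6) = 864 > 0 → local minimum

Critical points: x = -6 (local maximum); x = -3 (local minimum); x = -2 (local maximum); x = 6 (local minimum)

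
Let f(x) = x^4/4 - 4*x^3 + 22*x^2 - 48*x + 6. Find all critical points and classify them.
f'(x) = x^3 - 12*x^2 + 44*x - 48

Solve f'(x) = 0:
  Factor: x^3 - 12*x^2 + 44*x - 48 = (x - 6)*(x - 4)*(x - 2) = 0.
  ⇒ x = 2, 4, 6

f''(x) = 3*x^2 - 24*x + 44
Second-derivative test at each critical point:
  f''(2) = 8 > 0 → local minimum
  f''(4) = -4 < 0 → local maximum
  f''(6) = 8 > 0 → local minimum

Critical points: x = 2 (local minimum); x = 4 (local maximum); x = 6 (local minimum)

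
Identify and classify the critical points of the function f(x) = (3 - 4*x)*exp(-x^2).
f'(x) = 2*(x*(4*x - 3) - 2)*exp(-x^2)

Solve f'(x) = 0:
  f'(x) = (8*x^2 - 6*x - 4)·exp(-x^2) and exp(-x^2) > 0 for every x, so f'(x) = 0 ⇔ 8*x^2 - 6*x - 4 = 0.
  Factor: 8*x^2 - 6*x - 4 = 2*(4*x^2 - 3*x - 2); 4*x^2 - 3*x - 2 = 0 has no rational roots; quadratic formula: x = (3 ± √41)/8.
  ⇒ x = 3/8 - sqrt(41)/8 ≈ -0.4254, 3/8 + sqrt(41)/8 ≈ 1.1754

f''(x) = 2*(2*x^2*(3 - 4*x) + 12*x - 3)*exp(-x^2)
Second-derivative test at each critical point:
  f''(-0.4254) = -10.6864 < 0 → local maximum
  f''(1.1754) = 3.2168 > 0 → local minimum

Critical points: x = 3/8 - sqrt(41)/8 ≈ -0.4254 (local maximum); x = 3/8 + sqrt(41)/8 ≈ 1.1754 (local minimum)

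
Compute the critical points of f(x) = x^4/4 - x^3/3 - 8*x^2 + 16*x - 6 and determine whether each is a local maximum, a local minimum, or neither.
f'(x) = x^3 - x^2 - 16*x + 16

Solve f'(x) = 0:
  Factor: x^3 - x^2 - 16*x + 16 = (x - 4)*(x - 1)*(x + 4) = 0.
  ⇒ x = -4, 1, 4

f''(x) = 3*x^2 - 2*x - 16
Second-derivative test at each critical point:
  f''(-4) = 40 > 0 → local minimum
  f''(1) = -15 < 0 → local maximum
  f''(4) = 24 > 0 → local minimum

Critical points: x = -4 (local minimum); x = 1 (local maximum); x = 4 (local minimum)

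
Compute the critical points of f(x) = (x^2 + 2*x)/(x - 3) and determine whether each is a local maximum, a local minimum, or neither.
f'(x) = (x^2 - 6*x - 6)/(x^2 - 6*x + 9)

Solve f'(x) = 0:
  f'(x) = (x^2 - 6*x - 6)/(x - 3)^2; the denominator is positive wherever f is defined, so f'(x) = 0 ⇔ x^2 - 6*x - 6 = 0.
  x^2 - 6*x - 6 = 0 has no rational roots; quadratic formula: x = (6 ± √60)/2.
  ⇒ x = 3 - sqrt(15) ≈ -0.8730, 3 + sqrt(15) ≈ 6.8730

f''(x) = 30/(x^3 - 9*x^2 + 27*x - 27)
Second-derivative test at each critical point:
  f''(-0.8730) = -0.5164 < 0 → local maximum
  f''(6.8730) = 0.5164 > 0 → local minimum

Critical points: x = 3 - sqrt(15) ≈ -0.8730 (local maximum); x = 3 + sqrt(15) ≈ 6.8730 (local minimum)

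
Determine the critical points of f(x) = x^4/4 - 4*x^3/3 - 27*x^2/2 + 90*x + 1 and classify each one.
f'(x) = x^3 - 4*x^2 - 27*x + 90

Solve f'(x) = 0:
  Factor: x^3 - 4*x^2 - 27*x + 90 = (x - 6)*(x - 3)*(x + 5) = 0.
  ⇒ x = -5, 3, 6

f''(x) = 3*x^2 - 8*x - 27
Second-derivative test at each critical point:
  f''(-5) = 88 > 0 → local minimum
  f''(3) = -24 < 0 → local maximum
  f''(6) = 33 > 0 → local minimum

Critical points: x = -5 (local minimum); x = 3 (local maximum); x = 6 (local minimum)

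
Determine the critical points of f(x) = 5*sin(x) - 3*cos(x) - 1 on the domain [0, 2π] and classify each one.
f'(x) = 3*sin(x) + 5*cos(x)

Solve f'(x) = 0 on [0, 2π]:
  f'(x) = 0 ⇔ 5*cos(x) = -3*sin(x) ⇔ tan(x) = -5/3, i.e. x = arctan(-5/3) + nπ; keep the solutions lying in [0, 2π].
  ⇒ x = pi - atan(5/3) ≈ 2.1112, -atan(5/3) + 2*pi ≈ 5.2528

f''(x) = -5*sin(x) + 3*cos(x)
Second-derivative test at each critical point:
  f''(2.1112) = -5.8310 < 0 → local maximum
  f''(5.2528) = 5.8310 > 0 → local minimum

Critical points: x = pi - atan(5/3) ≈ 2.1112 (local maximum); x = -atan(5/3) + 2*pi ≈ 5.2528 (local minimum)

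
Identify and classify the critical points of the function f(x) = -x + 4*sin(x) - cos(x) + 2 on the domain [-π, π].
f'(x) = sin(x) + 4*cos(x) - 1

Solve f'(x) = 0 on [-π, π]:
  f'(x) = 0 ⇔ sin(x) + 4*cos(x) = 1. Write the left side as R·cos(x + φ) with R = √(4² + (-1)²) = sqrt(17), cos φ = 4*sqrt(17)/17, sin φ = -sqrt(17)/17; then cos(x + φ) = sqrt(17)/17. Solve for x and keep the solutions lying in [-π, π].
  ⇒ x = -atan(15/8) ≈ -1.0808, pi/2 ≈ 1.5708

f''(x) = -4*sin(x) + cos(x)
Second-derivative test at each critical point:
  f''(-1.0808) = 4 > 0 → local minimum
  f''(1.5708) = -4 < 0 → local maximum

Critical points: x = -atan(15/8) ≈ -1.0808 (local minimum); x = pi/2 ≈ 1.5708 (local maximum)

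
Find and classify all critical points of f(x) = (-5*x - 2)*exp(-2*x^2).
f'(x) = (4*x*(5*x + 2) - 5)*exp(-2*x^2)

Solve f'(x) = 0:
  f'(x) = (20*x^2 + 8*x - 5)·exp(-2*x^2) and exp(-2*x^2) > 0 for every x, so f'(x) = 0 ⇔ 20*x^2 + 8*x - 5 = 0.
  20*x^2 + 8*x - 5 = 0 has no rational roots; quadratic formula: x = (-8 ± √464)/40.
  ⇒ x = -sqrt(29)/10 - 1/5 ≈ -0.7385, -1/5 + sqrt(29)/10 ≈ 0.3385

f''(x) = 4*(-20*x^3 - 8*x^2 + 15*x + 2)*exp(-2*x^2)
Second-derivative test at each critical point:
  f''(-0.7385) = -7.2364 < 0 → local maximum
  f''(0.3385) = 17.1287 > 0 → local minimum

Critical points: x = -sqrt(29)/10 - 1/5 ≈ -0.7385 (local maximum); x = -1/5 + sqrt(29)/10 ≈ 0.3385 (local minimum)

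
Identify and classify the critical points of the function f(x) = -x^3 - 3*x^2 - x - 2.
f'(x) = -3*x^2 - 6*x - 1

Solve f'(x) = 0:
  3*x^2 + 6*x + 1 = 0 has no rational roots; quadratic formula: x = (-6 ± √24)/6.
  ⇒ x = -1 - sqrt(6)/3 ≈ -1.8165, -1 + sqrt(6)/3 ≈ -0.1835

f''(x) = -6*x - 6
Second-derivative test at each critical point:
  f''(-1.8165) = 4.8990 > 0 → local minimum
  f''(-0.1835) = -4.8990 < 0 → local maximum

Critical points: x = -1 - sqrt(6)/3 ≈ -1.8165 (local minimum); x = -1 + sqrt(6)/3 ≈ -0.1835 (local maximum)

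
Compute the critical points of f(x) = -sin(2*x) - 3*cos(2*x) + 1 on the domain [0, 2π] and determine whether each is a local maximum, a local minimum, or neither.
f'(x) = 6*sin(2*x) - 2*cos(2*x)

Solve f'(x) = 0 on [0, 2π]:
  f'(x) = 0 ⇔ -cos(2*x) = -3*sin(2*x) ⇔ tan(2*x) = 1/3, i.e. 2*x = arctan(1/3) + nπ; keep the solutions lying in [0, 2π].
  ⇒ x = atan(1/3)/2 ≈ 0.1609, atan(1/3)/2 + pi/2 ≈ 1.7317, atan(1/3)/2 + pi ≈ 3.3025, atan(1/3)/2 + 3*pi/2 ≈ 4.8733

f''(x) = 4*sin(2*x) + 12*cos(2*x)
Second-derivative test at each critical point:
  f''(0.1609) = 12.6491 > 0 → local minimum
  f''(1.7317) = -12.6491 < 0 → local maximum
  f''(3.3025) = 12.6491 > 0 → local minimum
  f''(4.8733) = -12.6491 < 0 → local maximum

Critical points: x = atan(1/3)/2 ≈ 0.1609 (local minimum); x = atan(1/3)/2 + pi/2 ≈ 1.7317 (local maximum); x = atan(1/3)/2 + pi ≈ 3.3025 (local minimum); x = atan(1/3)/2 + 3*pi/2 ≈ 4.8733 (local maximum)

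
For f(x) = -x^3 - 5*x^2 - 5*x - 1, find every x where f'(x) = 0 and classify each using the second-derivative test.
f'(x) = -3*x^2 - 10*x - 5

Solve f'(x) = 0:
  3*x^2 + 10*x + 5 = 0 has no rational roots; quadratic formula: x = (-10 ± √40)/6.
  ⇒ x = -5/3 - sqrt(10)/3 ≈ -2.7208, -5/3 + sqrt(10)/3 ≈ -0.6126

f''(x) = -6*x - 10
Second-derivative test at each critical point:
  f''(-2.7208) = 6.3246 > 0 → local minimum
  f''(-0.6126) = -6.3246 < 0 → local maximum

Critical points: x = -5/3 - sqrt(10)/3 ≈ -2.7208 (local minimum); x = -5/3 + sqrt(10)/3 ≈ -0.6126 (local maximum)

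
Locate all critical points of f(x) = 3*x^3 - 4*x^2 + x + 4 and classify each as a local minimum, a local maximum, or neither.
f'(x) = 9*x^2 - 8*x + 1

Solve f'(x) = 0:
  9*x^2 - 8*x + 1 = 0 has no rational roots; quadratic formula: x = (8 ± √28)/18.
  ⇒ x = 4/9 - sqrt(7)/9 ≈ 0.1505, sqrt(7)/9 + 4/9 ≈ 0.7384

f''(x) = 18*x - 8
Second-derivative test at each critical point:
  f''(0.1505) = -5.2915 < 0 → local maximum
  f''(0.7384) = 5.2915 > 0 → local minimum

Critical points: x = 4/9 - sqrt(7)/9 ≈ 0.1505 (local maximum); x = sqrt(7)/9 + 4/9 ≈ 0.7384 (local minimum)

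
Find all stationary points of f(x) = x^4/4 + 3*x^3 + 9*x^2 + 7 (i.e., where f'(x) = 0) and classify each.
f'(x) = x*(x^2 + 9*x + 18)

Solve f'(x) = 0:
  Factor: x^3 + 9*x^2 + 18*x = x*(x + 3)*(x + 6) = 0.
  ⇒ x = -6, -3, 0

f''(x) = 3*x^2 + 18*x + 18
Second-derivative test at each critical point:
  f''(-6) = 18 > 0 → local minimum
  f''(-3) = -9 < 0 → local maximum
  f''(0) = 18 > 0 → local minimum

Critical points: x = -6 (local minimum); x = -3 (local maximum); x = 0 (local minimum)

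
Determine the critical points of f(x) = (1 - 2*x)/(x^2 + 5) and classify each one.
f'(x) = 2*(x^2 - x - 5)/(x^4 + 10*x^2 + 25)

Solve f'(x) = 0:
  f'(x) = 2*(x^2 - x - 5)/(x^2 + 5)^2; the denominator is positive wherever f is defined, so f'(x) = 0 ⇔ 2*x^2 - 2*x - 10 = 0.
  Factor: 2*x^2 - 2*x - 10 = 2*(x^2 - x - 5); x^2 - x - 5 = 0 has no rational roots; quadratic formula: x = (1 ± √21)/2.
  ⇒ x = 1/2 - sqrt(21)/2 ≈ -1.7913, 1/2 + sqrt(21)/2 ≈ 2.7913

f''(x) = 2*(4*x^2*(1 - 2*x) + (6*x - 1)*(x^2 + 5))/(x^2 + 5)^3
Second-derivative test at each critical point:
  f''(-1.7913) = -0.1360 < 0 → local maximum
  f''(2.7913) = 0.0560 > 0 → local minimum

Critical points: x = 1/2 - sqrt(21)/2 ≈ -1.7913 (local maximum); x = 1/2 + sqrt(21)/2 ≈ 2.7913 (local minimum)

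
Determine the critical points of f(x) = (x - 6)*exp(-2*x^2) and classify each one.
f'(x) = (-4*x*(x - 6) + 1)*exp(-2*x^2)

Solve f'(x) = 0:
  f'(x) = (-4*x^2 + 24*x + 1)·exp(-2*x^2) and exp(-2*x^2) > 0 for every x, so f'(x) = 0 ⇔ -4*x^2 + 24*x + 1 = 0.
  4*x^2 - 24*x - 1 = 0 has no rational roots; quadratic formula: x = (24 ± √592)/8.
  ⇒ x = 3 - sqrt(37)/2 ≈ -0.0414, 3 + sqrt(37)/2 ≈ 6.0414

f''(x) = 4*(4*x^2*(x - 6) - 3*x + 6)*exp(-2*x^2)
Second-derivative test at each critical point:
  f''(-0.0414) = 24.2479 > 0 → local minimum
  f''(6.0414) = -4.832e-31 < 0 → local maximum

Critical points: x = 3 - sqrt(37)/2 ≈ -0.0414 (local minimum); x = 3 + sqrt(37)/2 ≈ 6.0414 (local maximum)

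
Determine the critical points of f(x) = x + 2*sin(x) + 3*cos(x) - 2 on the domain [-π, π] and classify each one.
f'(x) = -3*sin(x) + 2*cos(x) + 1

Solve f'(x) = 0 on [-π, π]:
  f'(x) = 0 ⇔ -3*sin(x) + 2*cos(x) = -1. Write the left side as R·cos(x + φ) with R = √(2² + 3²) = sqrt(13), cos φ = 2*sqrt(13)/13, sin φ = 3*sqrt(13)/13; then cos(x + φ) = -sqrt(13)/13. Solve for x and keep the solutions lying in [-π, π].
  ⇒ x = -pi + atan((3 - 4*sqrt(3))/(-6*sqrt(3) - 2)) ≈ -2.8346, atan((3 + 4*sqrt(3))/(-2 + 6*sqrt(3))) ≈ 0.8690

f''(x) = -2*sin(x) - 3*cos(x)
Second-derivative test at each critical point:
  f''(-2.8346) = 3.4641 > 0 → local minimum
  f''(0.8690) = -3.4641 < 0 → local maximum

Critical points: x = -pi + atan((3 - 4*sqrt(3))/(-6*sqrt(3) - 2)) ≈ -2.8346 (local minimum); x = atan((3 + 4*sqrt(3))/(-2 + 6*sqrt(3))) ≈ 0.8690 (local maximum)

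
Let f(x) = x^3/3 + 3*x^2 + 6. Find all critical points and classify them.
f'(x) = x*(x + 6)

Solve f'(x) = 0:
  Factor: x^2 + 6*x = x*(x + 6) = 0.
  ⇒ x = -6, 0

f''(x) = 2*x + 6
Second-derivative test at each critical point:
  f''(-6) = -6 < 0 → local maximum
  f''(0) = 6 > 0 → local minimum

Critical points: x = -6 (local maximum); x = 0 (local minimum)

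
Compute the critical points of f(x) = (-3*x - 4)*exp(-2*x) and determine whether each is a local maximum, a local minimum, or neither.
f'(x) = (6*x + 5)*exp(-2*x)

Solve f'(x) = 0:
  f'(x) = (6*x + 5)·exp(-2*x) and exp(-2*x) > 0 for every x, so f'(x) = 0 ⇔ 6*x + 5 = 0.
  6*x + 5 = 0.
  ⇒ x = -5/6

f''(x) = 4*(-3*x - 1)*exp(-2*x)
Second-derivative test at each critical point:
  f''(-5/6) = 31.7669 > 0 → local minimum

Critical points: x = -5/6 (local minimum)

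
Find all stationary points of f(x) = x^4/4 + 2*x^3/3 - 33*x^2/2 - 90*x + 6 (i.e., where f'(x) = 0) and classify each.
f'(x) = x^3 + 2*x^2 - 33*x - 90

Solve f'(x) = 0:
  Factor: x^3 + 2*x^2 - 33*x - 90 = (x - 6)*(x + 3)*(x + 5) = 0.
  ⇒ x = -5, -3, 6

f''(x) = 3*x^2 + 4*x - 33
Second-derivative test at each critical point:
  f''(-5) = 22 > 0 → local minimum
  f''(-3) = -18 < 0 → local maximum
  f''(6) = 99 > 0 → local minimum

Critical points: x = -5 (local minimum); x = -3 (local maximum); x = 6 (local minimum)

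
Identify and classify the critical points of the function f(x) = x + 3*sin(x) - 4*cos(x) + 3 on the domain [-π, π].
f'(x) = 4*sin(x) + 3*cos(x) + 1

Solve f'(x) = 0 on [-π, π]:
  f'(x) = 0 ⇔ 4*sin(x) + 3*cos(x) = -1. Write the left side as R·cos(x + φ) with R = √(3² + (-4)²) = 5, cos φ = 3/5, sin φ = -4/5; then cos(x + φ) = -1/5. Solve for x and keep the solutions lying in [-π, π].
  ⇒ x = atan((-6*sqrt(6) - 4)/(-3 + 8*sqrt(6))) ≈ -0.8449, atan((-4 + 6*sqrt(6))/(-8*sqrt(6) - 3)) + pi ≈ 2.6994

f''(x) = -3*sin(x) + 4*cos(x)
Second-derivative test at each critical point:
  f''(-0.8449) = 4.8990 > 0 → local minimum
  f''(2.6994) = -4.8990 < 0 → local maximum

Critical points: x = atan((-6*sqrt(6) - 4)/(-3 + 8*sqrt(6))) ≈ -0.8449 (local minimum); x = atan((-4 + 6*sqrt(6))/(-8*sqrt(6) - 3)) + pi ≈ 2.6994 (local maximum)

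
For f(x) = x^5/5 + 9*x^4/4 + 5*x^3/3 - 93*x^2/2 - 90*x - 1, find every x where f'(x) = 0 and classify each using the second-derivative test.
f'(x) = x^4 + 9*x^3 + 5*x^2 - 93*x - 90

Solve f'(x) = 0:
  Factor: x^4 + 9*x^3 + 5*x^2 - 93*x - 90 = (x - 3)*(x + 1)*(x + 5)*(x + 6) = 0.
  ⇒ x = -6, -5, -1, 3

f''(x) = 4*x^3 + 27*x^2 + 10*x - 93
Second-derivative test at each critical point:
  f''(-6) = -45 < 0 → local maximum
  f''(-5) = 32 > 0 → local minimum
  f''(-1) = -80 < 0 → local maximum
  f''(3) = 288 > 0 → local minimum

Critical points: x = -6 (local maximum); x = -5 (local minimum); x = -1 (local maximum); x = 3 (local minimum)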